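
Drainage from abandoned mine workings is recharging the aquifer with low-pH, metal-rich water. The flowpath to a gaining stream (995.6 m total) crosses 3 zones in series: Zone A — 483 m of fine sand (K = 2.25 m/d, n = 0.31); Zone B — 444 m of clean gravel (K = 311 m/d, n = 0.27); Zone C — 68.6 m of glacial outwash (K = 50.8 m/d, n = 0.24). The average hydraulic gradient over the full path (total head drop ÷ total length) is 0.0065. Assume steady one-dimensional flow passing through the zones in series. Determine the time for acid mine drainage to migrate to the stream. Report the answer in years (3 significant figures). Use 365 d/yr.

Continuity: the same q passes through each zone, so ΔH = q·Σ(L_j/K_j) — the zones act as resistances in series.
Σ(L/K) = 483/2.25 + 444/311 + 68.6/50.8 = 214.7 + 1.428 + 1.350 = 217.4 d
K_eq = L_total / Σ(L/K) = 995.6 / 217.4 = 4.579 m/d
q = K_eq · i = 4.579 × 0.0065 = 0.02976 m/d (same in every zone)
Zone A: v = q/n = 0.02976/0.31 = 0.09600 m/d → t_A = 483/0.09600 = 5031 d
Zone B: v = q/n = 0.02976/0.27 = 0.1102 m/d → t_B = 444/0.1102 = 4028 d
Zone C: v = q/n = 0.02976/0.24 = 0.1240 m/d → t_C = 68.6/0.1240 = 553.2 d
Total t = 5031 + 4028 + 553.2 = 9612 d
   = 9612 / 365 = 26.3 yr

26.3 years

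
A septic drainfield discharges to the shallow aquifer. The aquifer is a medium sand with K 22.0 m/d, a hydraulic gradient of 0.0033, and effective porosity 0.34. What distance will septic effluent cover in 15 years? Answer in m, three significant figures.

1170 m

q = Ki = 22.0 × 0.0033 = 0.07260 m/d
v = Ki/n = 22.0·0.0033/0.34 = 0.2135 m/d
T = 15 yr × 365 = 5475 d
L = v × T = 0.2135 × 5475 = 1169 m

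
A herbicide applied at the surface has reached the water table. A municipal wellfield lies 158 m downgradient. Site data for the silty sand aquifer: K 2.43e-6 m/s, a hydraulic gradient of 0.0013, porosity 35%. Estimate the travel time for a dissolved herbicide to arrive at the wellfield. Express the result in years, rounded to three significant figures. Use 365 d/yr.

K = 2.43e-6 m/s × 86400 s/d = 0.2100 m/d
Specific discharge q = 0.2100 × 0.0013 = 2.729e-4 m/d
v_s = q/n_e = 2.729e-4/0.35 = 7.798e-4 m/d
t = L / v = 158 / 7.798e-4 = 202600 d
   = 202600 / 365 = 555 yr

555 years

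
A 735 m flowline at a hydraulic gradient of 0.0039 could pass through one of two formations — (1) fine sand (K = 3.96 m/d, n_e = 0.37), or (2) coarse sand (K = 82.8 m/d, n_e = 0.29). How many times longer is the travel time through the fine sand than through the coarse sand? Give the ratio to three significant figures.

Unit 1 (fine sand): v = 3.96×0.0039/0.37 = 0.04174 m/d, t = 735/0.04174 = 17610 d
Unit 2 (coarse sand): v = 82.8×0.0039/0.29 = 1.114 m/d, t = 735/1.114 = 660.1 d
t(fine sand) / t(coarse sand) = 17610/660.1 = 26.7

26.7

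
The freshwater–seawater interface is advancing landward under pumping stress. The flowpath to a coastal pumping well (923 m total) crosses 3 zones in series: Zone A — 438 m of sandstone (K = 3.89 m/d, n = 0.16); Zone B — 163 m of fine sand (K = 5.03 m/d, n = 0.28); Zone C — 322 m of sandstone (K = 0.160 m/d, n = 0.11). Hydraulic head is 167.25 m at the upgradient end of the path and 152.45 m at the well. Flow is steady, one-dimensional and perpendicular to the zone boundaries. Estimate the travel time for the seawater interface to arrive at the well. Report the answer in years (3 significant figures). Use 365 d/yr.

60.4 years

Total head drop ΔH = 167.25 − 152.45 = 14.80 m
Continuity: the same q passes through each zone, so ΔH = q·Σ(L_j/K_j) — the zones act as resistances in series.
Σ(L/K) = 438/3.89 + 163/5.03 + 322/0.160 = 112.6 + 32.41 + 2013 = 2158 d
q = ΔH / Σ(L/K) = 14.80 / 2158 = 0.006860 m/d (same in every zone)
Zone A: v = q/n = 0.006860/0.16 = 0.04287 m/d → t_A = 438/0.04287 = 10220 d
Zone B: v = q/n = 0.006860/0.28 = 0.02450 m/d → t_B = 163/0.02450 = 6653 d
Zone C: v = q/n = 0.006860/0.11 = 0.06236 m/d → t_C = 322/0.06236 = 5163 d
Total t = 10220 + 6653 + 5163 = 22030 d
   = 22030 / 365 = 60.4 yr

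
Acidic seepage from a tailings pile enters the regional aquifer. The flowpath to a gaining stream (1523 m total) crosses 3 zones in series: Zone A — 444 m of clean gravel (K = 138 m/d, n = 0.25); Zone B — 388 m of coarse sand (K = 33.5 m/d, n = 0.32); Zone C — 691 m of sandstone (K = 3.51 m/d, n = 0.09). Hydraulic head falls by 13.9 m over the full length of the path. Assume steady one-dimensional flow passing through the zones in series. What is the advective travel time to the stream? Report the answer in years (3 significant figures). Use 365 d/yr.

Steady 1-D flow in series ⇒ the Darcy flux q is identical in every zone and the zone head losses add (resistances L/K in series).
Σ(L/K) = 444/138 + 388/33.5 + 691/3.51 = 3.217 + 11.58 + 196.9 = 211.7 d
q = ΔH / Σ(L/K) = 13.9 / 211.7 = 0.06567 m/d (same in every zone)
Zone A: v = q/n = 0.06567/0.25 = 0.2627 m/d → t_A = 444/0.2627 = 1690 d
Zone B: v = q/n = 0.06567/0.32 = 0.2052 m/d → t_B = 388/0.2052 = 1891 d
Zone C: v = q/n = 0.06567/0.09 = 0.7297 m/d → t_C = 691/0.7297 = 947.0 d
Total t = 1690 + 1891 + 947.0 = 4528 d
   = 4528 / 365 = 12.4 yr

12.4 years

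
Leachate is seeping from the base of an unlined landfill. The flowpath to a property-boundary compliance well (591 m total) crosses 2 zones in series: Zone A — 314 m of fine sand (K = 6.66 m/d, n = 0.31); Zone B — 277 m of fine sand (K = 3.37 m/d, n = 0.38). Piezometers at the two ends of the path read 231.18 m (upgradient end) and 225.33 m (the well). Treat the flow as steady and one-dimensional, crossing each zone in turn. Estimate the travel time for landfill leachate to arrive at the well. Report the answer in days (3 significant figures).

4480 days

Total head drop ΔH = 231.18 − 225.33 = 5.85 m
Continuity: the same q passes through each zone, so ΔH = q·Σ(L_j/K_j) — the zones act as resistances in series.
Σ(L/K) = 314/6.66 + 277/3.37 = 47.15 + 82.20 = 129.3 d
q = ΔH / Σ(L/K) = 5.85 / 129.3 = 0.04523 m/d (same in every zone)
Zone A: v = q/n = 0.04523/0.31 = 0.1459 m/d → t_A = 314/0.1459 = 2152 d
Zone B: v = q/n = 0.04523/0.38 = 0.1190 m/d → t_B = 277/0.1190 = 2327 d
Total t = 2152 + 2327 = 4479 d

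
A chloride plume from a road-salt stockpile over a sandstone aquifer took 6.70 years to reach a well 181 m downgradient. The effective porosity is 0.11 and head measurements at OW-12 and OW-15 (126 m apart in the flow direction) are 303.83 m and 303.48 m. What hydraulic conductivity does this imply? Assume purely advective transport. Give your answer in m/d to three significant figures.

2.93 m/d

Hydraulic gradient i = (303.83 − 303.48) / 126 = 0.35 / 126 = 0.002778
t = 6.70 years = 2446 d
v = L / t = 181 / 2446 = 0.07401 m/d
K = v · n / i = 0.07401 × 0.11 / 0.002778 = 2.93 m/d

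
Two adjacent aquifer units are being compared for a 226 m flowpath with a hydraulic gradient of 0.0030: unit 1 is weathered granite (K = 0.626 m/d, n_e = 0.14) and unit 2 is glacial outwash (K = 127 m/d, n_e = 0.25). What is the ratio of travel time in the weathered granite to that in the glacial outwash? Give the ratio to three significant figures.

114

Unit 1 (weathered granite): v = 0.626×0.0030/0.14 = 0.01341 m/d, t = 226/0.01341 = 16850 d
Unit 2 (glacial outwash): v = 127×0.0030/0.25 = 1.524 m/d, t = 226/1.524 = 148.3 d
t(weathered granite) / t(glacial outwash) = 16850/148.3 = 114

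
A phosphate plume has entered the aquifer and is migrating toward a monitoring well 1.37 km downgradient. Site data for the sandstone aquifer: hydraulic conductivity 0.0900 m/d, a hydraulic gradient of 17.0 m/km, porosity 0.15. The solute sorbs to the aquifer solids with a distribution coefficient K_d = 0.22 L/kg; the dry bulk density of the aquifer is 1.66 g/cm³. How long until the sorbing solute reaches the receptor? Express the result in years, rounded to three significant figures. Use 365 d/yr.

1260 years

Darcy flux q = K·i = 0.0900 × 0.017 = 0.001530 m/d
Average linear velocity = 0.001530 / 0.15 = 0.01020 m/d
Retardation R = 1 + ρ_b·K_d/n = 1 + 1.66×0.22/0.15 = 3.435
Contaminant velocity v_c = v/R = 0.01020/3.435 = 0.002970 m/d
L = 1.37 km = 1370 m
t = L/v_c = 1370/0.002970 = 461300 d
   = 461300/365 = 1260 yr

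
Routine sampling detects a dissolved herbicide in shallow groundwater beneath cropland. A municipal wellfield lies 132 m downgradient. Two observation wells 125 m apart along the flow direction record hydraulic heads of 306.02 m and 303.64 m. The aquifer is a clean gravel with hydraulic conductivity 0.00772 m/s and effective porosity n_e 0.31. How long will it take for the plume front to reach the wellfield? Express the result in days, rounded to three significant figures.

3.22 days

Hydraulic gradient i = (306.02 − 303.64) / 125 = 2.38 / 125 = 0.01904
K = 0.00772 m/s × 86400 s/d = 667.0 m/d
Specific discharge q = 667.0 × 0.01904 = 12.70 m/d
v = Ki/n = 667.0·0.01904/0.31 = 40.97 m/d
t = L / v = 132 / 40.97 = 3.222 d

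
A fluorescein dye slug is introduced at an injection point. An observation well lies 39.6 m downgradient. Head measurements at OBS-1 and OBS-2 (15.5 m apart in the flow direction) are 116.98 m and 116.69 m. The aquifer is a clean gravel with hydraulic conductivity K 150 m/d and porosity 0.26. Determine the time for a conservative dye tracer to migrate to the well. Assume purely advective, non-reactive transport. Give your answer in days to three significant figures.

3.67 days

Hydraulic gradient i = (116.98 − 116.69) / 15.5 = 0.29 / 15.5 = 0.01871
Darcy flux q = K·i = 150 × 0.01871 = 2.806 m/d
Average linear velocity = 2.806 / 0.26 = 10.79 m/d
t = L / v = 39.6 / 10.79 = 3.669 d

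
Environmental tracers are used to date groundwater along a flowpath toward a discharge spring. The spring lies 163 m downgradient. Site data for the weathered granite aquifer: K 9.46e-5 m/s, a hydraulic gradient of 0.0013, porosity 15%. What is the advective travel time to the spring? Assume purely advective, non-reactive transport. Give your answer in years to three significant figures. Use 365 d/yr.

6.30 years

K = 9.46e-5 m/s × 86400 s/d = 8.173 m/d
Specific discharge q = 8.173 × 0.0013 = 0.01063 m/d
v = Ki/n = 8.173·0.0013/0.15 = 0.07084 m/d
t = L / v = 163 / 0.07084 = 2301 d
   = 2301 / 365 = 6.30 yr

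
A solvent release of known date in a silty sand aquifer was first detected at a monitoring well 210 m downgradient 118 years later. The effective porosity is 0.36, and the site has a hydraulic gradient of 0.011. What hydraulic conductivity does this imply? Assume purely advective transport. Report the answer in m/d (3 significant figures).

0.160 m/d

t = 118 years = 43070 d
v = L / t = 210 / 43070 = 0.004876 m/d
K = v · n / i = 0.004876 × 0.36 / 0.011 = 0.160 m/d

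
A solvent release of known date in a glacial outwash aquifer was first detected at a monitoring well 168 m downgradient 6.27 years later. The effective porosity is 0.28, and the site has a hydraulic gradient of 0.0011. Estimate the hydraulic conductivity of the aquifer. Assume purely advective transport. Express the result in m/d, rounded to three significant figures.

18.7 m/d

t = 6.27 years = 2289 d
v = L / t = 168 / 2289 = 0.07341 m/d
K = v · n / i = 0.07341 × 0.28 / 0.0011 = 18.7 m/d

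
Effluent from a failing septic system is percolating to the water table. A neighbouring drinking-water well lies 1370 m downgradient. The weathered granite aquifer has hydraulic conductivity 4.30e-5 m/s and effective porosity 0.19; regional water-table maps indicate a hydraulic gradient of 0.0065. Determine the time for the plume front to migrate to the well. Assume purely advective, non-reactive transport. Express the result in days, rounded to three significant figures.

10800 days

K = 4.30e-5 m/s × 86400 s/d = 3.715 m/d
Specific discharge q = 3.715 × 0.0065 = 0.02415 m/d
Seepage velocity v = q / n = 0.02415 / 0.19 = 0.1271 m/d
t = L / v = 1370 / 0.1271 = 10780 d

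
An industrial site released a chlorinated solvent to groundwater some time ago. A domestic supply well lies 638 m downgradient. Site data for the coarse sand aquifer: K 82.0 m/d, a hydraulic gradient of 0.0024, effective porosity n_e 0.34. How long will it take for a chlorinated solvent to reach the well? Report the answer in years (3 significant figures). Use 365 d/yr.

Specific discharge q = 82.0 × 0.0024 = 0.1968 m/d
v = Ki/n = 82.0·0.0024/0.34 = 0.5788 m/d
t = L / v = 638 / 0.5788 = 1102 d
   = 1102 / 365 = 3.02 yr

3.02 years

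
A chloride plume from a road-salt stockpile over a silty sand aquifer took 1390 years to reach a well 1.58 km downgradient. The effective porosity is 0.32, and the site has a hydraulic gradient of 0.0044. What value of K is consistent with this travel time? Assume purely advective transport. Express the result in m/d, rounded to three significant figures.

0.226 m/d

t = 1390 years = 507400 d
L = 1.58 km = 1580 m
v = L / t = 1580 / 507400 = 0.003114 m/d
K = v · n / i = 0.003114 × 0.32 / 0.0044 = 0.226 m/d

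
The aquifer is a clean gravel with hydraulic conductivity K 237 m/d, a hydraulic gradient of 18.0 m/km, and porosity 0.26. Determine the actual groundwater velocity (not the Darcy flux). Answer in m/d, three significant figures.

16.4 m/d

Darcy flux q = K·i = 237 × 0.018 = 4.266 m/d
v = Ki/n = 237·0.018/0.26 = 16.41 m/d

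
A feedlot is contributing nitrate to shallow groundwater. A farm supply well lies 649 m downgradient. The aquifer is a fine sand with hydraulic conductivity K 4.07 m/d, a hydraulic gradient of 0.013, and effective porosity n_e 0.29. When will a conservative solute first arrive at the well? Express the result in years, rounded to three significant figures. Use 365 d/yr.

9.75 years

Specific discharge q = 4.07 × 0.013 = 0.05291 m/d
v_s = q/n_e = 0.05291/0.29 = 0.1824 m/d
t = L / v = 649 / 0.1824 = 3557 d
   = 3557 / 365 = 9.75 yr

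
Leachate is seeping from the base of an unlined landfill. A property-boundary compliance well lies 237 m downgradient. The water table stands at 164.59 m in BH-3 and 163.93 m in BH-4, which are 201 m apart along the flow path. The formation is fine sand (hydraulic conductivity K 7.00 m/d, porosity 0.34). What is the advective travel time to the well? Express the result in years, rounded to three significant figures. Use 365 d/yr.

9.60 years

Hydraulic gradient i = (164.59 − 163.93) / 201 = 0.66 / 201 = 0.003284
Specific discharge q = 7.00 × 0.003284 = 0.02299 m/d
v = Ki/n = 7.00·0.003284/0.34 = 0.06760 m/d
t = L / v = 237 / 0.06760 = 3506 d
   = 3506 / 365 = 9.60 yr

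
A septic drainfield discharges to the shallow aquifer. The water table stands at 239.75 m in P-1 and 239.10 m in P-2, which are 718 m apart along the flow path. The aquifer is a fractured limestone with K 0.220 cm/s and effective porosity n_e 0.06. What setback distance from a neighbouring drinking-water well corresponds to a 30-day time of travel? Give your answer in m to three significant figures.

Hydraulic gradient i = (239.75 − 239.10) / 718 = 0.65 / 718 = 9.053e-4
K = 0.220 cm/s × 864 = 190.1 m/d
q = Ki = 190.1 × 9.053e-4 = 0.1721 m/d
Average linear velocity = 0.1721 / 0.06 = 2.868 m/d
L = v × T = 2.868 × 30 = 86.04 m

86.0 m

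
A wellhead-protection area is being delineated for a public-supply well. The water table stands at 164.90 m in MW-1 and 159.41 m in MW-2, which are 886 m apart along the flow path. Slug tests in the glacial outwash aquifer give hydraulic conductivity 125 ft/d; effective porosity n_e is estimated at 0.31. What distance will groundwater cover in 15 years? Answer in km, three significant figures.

Hydraulic gradient i = (164.90 − 159.41) / 886 = 5.49 / 886 = 0.006196
K = 125 ft/d × 0.3048 = 38.10 m/d
Darcy flux q = K·i = 38.10 × 0.006196 = 0.2361 m/d
Average linear velocity = 0.2361 / 0.31 = 0.7616 m/d
T = 15 yr × 365 = 5475 d
L = v × T = 0.7616 × 5475 = 4170 m
   = 4.17 km

4.17 km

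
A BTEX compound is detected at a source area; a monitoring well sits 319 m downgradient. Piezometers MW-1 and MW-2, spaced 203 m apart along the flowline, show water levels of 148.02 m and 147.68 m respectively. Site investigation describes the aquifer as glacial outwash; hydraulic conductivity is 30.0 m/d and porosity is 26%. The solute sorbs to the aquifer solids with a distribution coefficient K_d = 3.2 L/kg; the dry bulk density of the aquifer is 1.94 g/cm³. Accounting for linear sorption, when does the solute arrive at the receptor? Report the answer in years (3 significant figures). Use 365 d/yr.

113 years

Hydraulic gradient i = (148.02 − 147.68) / 203 = 0.34 / 203 = 0.001675
Darcy flux q = K·i = 30.0 × 0.001675 = 0.05025 m/d
v_s = q/n_e = 0.05025/0.26 = 0.1933 m/d
Retardation R = 1 + ρ_b·K_d/n = 1 + 1.94×3.2/0.26 = 24.88
Contaminant velocity v_c = v/R = 0.1933/24.88 = 0.007768 m/d
t = L/v_c = 319/0.007768 = 41060 d
   = 41060/365 = 113 yr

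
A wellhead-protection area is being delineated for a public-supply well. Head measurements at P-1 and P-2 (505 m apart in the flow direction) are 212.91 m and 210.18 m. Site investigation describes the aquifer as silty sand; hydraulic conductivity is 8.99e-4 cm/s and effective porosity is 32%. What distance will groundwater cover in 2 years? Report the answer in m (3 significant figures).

Hydraulic gradient i = (212.91 − 210.18) / 505 = 2.73 / 505 = 0.005406
K = 8.99e-4 cm/s × 864 = 0.7767 m/d
Darcy flux q = K·i = 0.7767 × 0.005406 = 0.004199 m/d
v = Ki/n = 0.7767·0.005406/0.32 = 0.01312 m/d
T = 2 yr × 365 = 730 d
L = v × T = 0.01312 × 730 = 9.579 m

9.58 m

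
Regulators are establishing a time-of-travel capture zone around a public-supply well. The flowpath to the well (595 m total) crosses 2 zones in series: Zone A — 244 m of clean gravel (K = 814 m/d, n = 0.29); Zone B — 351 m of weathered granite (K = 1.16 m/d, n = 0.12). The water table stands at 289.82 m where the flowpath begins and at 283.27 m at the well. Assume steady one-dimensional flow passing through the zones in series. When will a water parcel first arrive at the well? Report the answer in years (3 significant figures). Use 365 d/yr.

14.3 years

Total head drop ΔH = 289.82 − 283.27 = 6.55 m
Steady 1-D flow in series ⇒ the Darcy flux q is identical in every zone and the zone head losses add (resistances L/K in series).
Σ(L/K) = 244/814 + 351/1.16 = 0.2998 + 302.6 = 302.9 d
q = ΔH / Σ(L/K) = 6.55 / 302.9 = 0.02163 m/d (same in every zone)
Zone A: v = q/n = 0.02163/0.29 = 0.07457 m/d → t_A = 244/0.07457 = 3272 d
Zone B: v = q/n = 0.02163/0.12 = 0.1802 m/d → t_B = 351/0.1802 = 1948 d
Total t = 3272 + 1948 = 5220 d
   = 5220 / 365 = 14.3 yr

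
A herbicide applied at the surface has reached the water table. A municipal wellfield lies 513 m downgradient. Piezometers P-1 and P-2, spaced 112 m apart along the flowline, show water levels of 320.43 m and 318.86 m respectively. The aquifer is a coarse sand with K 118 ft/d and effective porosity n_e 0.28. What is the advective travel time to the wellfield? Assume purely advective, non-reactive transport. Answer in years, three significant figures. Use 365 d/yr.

0.781 years

Hydraulic gradient i = (320.43 − 318.86) / 112 = 1.57 / 112 = 0.01402
K = 118 ft/d × 0.3048 = 35.97 m/d
Darcy flux q = K·i = 35.97 × 0.01402 = 0.5042 m/d
v_s = q/n_e = 0.5042/0.28 = 1.801 m/d
t = L / v = 513 / 1.801 = 284.9 d
   = 284.9 / 365 = 0.781 yr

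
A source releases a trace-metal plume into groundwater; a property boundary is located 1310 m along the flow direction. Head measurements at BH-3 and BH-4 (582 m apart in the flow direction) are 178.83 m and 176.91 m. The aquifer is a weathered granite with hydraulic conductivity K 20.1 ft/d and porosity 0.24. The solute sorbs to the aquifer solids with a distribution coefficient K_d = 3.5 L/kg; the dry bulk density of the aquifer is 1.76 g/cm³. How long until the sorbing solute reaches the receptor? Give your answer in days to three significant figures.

Hydraulic gradient i = (178.83 − 176.91) / 582 = 1.92 / 582 = 0.003299
K = 20.1 ft/d × 0.3048 = 6.126 m/d
q = Ki = 6.126 × 0.003299 = 0.02021 m/d
v_s = q/n_e = 0.02021/0.24 = 0.08421 m/d
Retardation R = 1 + ρ_b·K_d/n = 1 + 1.76×3.5/0.24 = 26.67
Contaminant velocity v_c = v/R = 0.08421/26.67 = 0.003158 m/d
t = L/v_c = 1310/0.003158 = 414800 d

415000 days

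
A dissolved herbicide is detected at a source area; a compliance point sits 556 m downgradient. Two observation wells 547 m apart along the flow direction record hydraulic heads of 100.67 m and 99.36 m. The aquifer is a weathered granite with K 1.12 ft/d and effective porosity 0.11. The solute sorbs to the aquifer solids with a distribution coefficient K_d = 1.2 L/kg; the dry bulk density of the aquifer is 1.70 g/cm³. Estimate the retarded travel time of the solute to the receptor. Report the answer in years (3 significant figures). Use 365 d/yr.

4010 years

Hydraulic gradient i = (100.67 − 99.36) / 547 = 1.31 / 547 = 0.002395
K = 1.12 ft/d × 0.3048 = 0.3414 m/d
q = Ki = 0.3414 × 0.002395 = 8.176e-4 m/d
Average linear velocity = 8.176e-4 / 0.11 = 0.007432 m/d
Retardation R = 1 + ρ_b·K_d/n = 1 + 1.70×1.2/0.11 = 19.55
Contaminant velocity v_c = v/R = 0.007432/19.55 = 3.803e-4 m/d
t = L/v_c = 556/3.803e-4 = 1.462e6 d
   = 1.462e6/365 = 4010 yr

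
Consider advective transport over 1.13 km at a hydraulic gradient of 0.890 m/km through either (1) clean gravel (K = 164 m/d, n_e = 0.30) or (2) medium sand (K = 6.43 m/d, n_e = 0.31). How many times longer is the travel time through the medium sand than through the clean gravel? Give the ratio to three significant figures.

Unit 1 (clean gravel): v = 164×8.9e-4/0.30 = 0.4865 m/d, t = 1130/0.4865 = 2323 d
Unit 2 (medium sand): v = 6.43×8.9e-4/0.31 = 0.01846 m/d, t = 1130/0.01846 = 61210 d
t(medium sand) / t(clean gravel) = 61210/2323 = 26.4

26.4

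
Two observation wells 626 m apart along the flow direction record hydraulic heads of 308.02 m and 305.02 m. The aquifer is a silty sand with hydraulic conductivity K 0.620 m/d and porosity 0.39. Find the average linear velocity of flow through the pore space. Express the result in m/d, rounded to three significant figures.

Hydraulic gradient i = (308.02 − 305.02) / 626 = 3.00 / 626 = 0.004792
Specific discharge q = 0.620 × 0.004792 = 0.002971 m/d
v_s = q/n_e = 0.002971/0.39 = 0.007619 m/d

0.00762 m/d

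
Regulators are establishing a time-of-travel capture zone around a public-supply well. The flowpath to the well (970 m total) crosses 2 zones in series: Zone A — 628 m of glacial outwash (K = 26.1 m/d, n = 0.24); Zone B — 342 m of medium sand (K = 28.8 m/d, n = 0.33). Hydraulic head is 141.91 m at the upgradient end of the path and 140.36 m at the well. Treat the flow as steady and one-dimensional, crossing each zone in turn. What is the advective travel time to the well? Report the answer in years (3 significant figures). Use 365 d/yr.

16.7 years

Total head drop ΔH = 141.91 − 140.36 = 1.55 m
Steady 1-D flow in series ⇒ the Darcy flux q is identical in every zone and the zone head losses add (resistances L/K in series).
Σ(L/K) = 628/26.1 + 342/28.8 = 24.06 + 11.88 = 35.94 d
q = ΔH / Σ(L/K) = 1.55 / 35.94 = 0.04313 m/d (same in every zone)
Zone A: v = q/n = 0.04313/0.24 = 0.1797 m/d → t_A = 628/0.1797 = 3494 d
Zone B: v = q/n = 0.04313/0.33 = 0.1307 m/d → t_B = 342/0.1307 = 2617 d
Total t = 3494 + 2617 = 6111 d
   = 6111 / 365 = 16.7 yr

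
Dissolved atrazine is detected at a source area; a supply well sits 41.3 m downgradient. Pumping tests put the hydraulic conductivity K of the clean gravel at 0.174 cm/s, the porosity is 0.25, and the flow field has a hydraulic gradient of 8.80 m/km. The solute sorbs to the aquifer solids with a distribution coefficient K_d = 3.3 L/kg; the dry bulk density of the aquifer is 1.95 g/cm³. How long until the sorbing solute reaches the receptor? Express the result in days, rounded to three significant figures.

209 days

K = 0.174 cm/s × 864 = 150.3 m/d
Darcy flux q = K·i = 150.3 × 0.0088 = 1.323 m/d
v_s = q/n_e = 1.323/0.25 = 5.292 m/d
Retardation R = 1 + ρ_b·K_d/n = 1 + 1.95×3.3/0.25 = 26.74
Contaminant velocity v_c = v/R = 5.292/26.74 = 0.1979 m/d
t = L/v_c = 41.3/0.1979 = 208.7 d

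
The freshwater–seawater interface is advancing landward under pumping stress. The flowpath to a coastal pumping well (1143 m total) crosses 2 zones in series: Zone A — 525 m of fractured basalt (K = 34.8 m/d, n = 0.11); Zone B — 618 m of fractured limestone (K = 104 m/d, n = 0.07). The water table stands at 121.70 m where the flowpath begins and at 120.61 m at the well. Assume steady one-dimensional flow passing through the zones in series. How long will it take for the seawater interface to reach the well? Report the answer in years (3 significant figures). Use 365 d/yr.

5.34 years

Total head drop ΔH = 121.70 − 120.61 = 1.09 m
Steady 1-D flow in series ⇒ the Darcy flux q is identical in every zone and the zone head losses add (resistances L/K in series).
Σ(L/K) = 525/34.8 + 618/104 = 15.09 + 5.942 = 21.03 d
q = ΔH / Σ(L/K) = 1.09 / 21.03 = 0.05183 m/d (same in every zone)
Zone A: v = q/n = 0.05183/0.11 = 0.4712 m/d → t_A = 525/0.4712 = 1114 d
Zone B: v = q/n = 0.05183/0.07 = 0.7405 m/d → t_B = 618/0.7405 = 834.6 d
Total t = 1114 + 834.6 = 1949 d
   = 1949 / 365 = 5.34 yr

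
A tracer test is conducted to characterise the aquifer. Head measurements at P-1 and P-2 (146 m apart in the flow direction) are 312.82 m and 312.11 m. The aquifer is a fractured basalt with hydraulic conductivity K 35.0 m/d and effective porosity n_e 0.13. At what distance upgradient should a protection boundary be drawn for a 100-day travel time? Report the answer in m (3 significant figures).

Hydraulic gradient i = (312.82 − 312.11) / 146 = 0.71 / 146 = 0.004863
Darcy flux q = K·i = 35.0 × 0.004863 = 0.1702 m/d
Average linear velocity = 0.1702 / 0.13 = 1.309 m/d
L = v × T = 1.309 × 100 = 130.9 m

131 m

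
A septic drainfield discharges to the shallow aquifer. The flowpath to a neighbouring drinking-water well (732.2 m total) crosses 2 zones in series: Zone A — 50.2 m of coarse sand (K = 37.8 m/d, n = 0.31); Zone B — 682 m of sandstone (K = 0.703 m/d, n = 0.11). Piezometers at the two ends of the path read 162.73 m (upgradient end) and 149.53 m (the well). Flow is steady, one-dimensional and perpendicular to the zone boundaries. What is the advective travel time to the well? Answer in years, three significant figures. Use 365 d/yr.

Total head drop ΔH = 162.73 − 149.53 = 13.20 m
Continuity: the same q passes through each zone, so ΔH = q·Σ(L_j/K_j) — the zones act as resistances in series.
Σ(L/K) = 50.2/37.8 + 682/0.703 = 1.328 + 970.1 = 971.5 d
q = ΔH / Σ(L/K) = 13.20 / 971.5 = 0.01359 m/d (same in every zone)
Zone A: v = q/n = 0.01359/0.31 = 0.04383 m/d → t_A = 50.2/0.04383 = 1145 d
Zone B: v = q/n = 0.01359/0.11 = 0.1235 m/d → t_B = 682/0.1235 = 5521 d
Total t = 1145 + 5521 = 6666 d
   = 6666 / 365 = 18.3 yr

18.3 years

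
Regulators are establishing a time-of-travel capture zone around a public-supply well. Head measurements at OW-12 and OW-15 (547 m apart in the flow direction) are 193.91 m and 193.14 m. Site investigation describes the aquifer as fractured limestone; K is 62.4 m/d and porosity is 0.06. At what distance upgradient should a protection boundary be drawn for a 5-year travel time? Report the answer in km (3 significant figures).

2.67 km

Hydraulic gradient i = (193.91 − 193.14) / 547 = 0.77 / 547 = 0.001408
Specific discharge q = 62.4 × 0.001408 = 0.08784 m/d
v = Ki/n = 62.4·0.001408/0.06 = 1.464 m/d
T = 5 yr × 365 = 1825 d
L = v × T = 1.464 × 1825 = 2672 m
   = 2.67 km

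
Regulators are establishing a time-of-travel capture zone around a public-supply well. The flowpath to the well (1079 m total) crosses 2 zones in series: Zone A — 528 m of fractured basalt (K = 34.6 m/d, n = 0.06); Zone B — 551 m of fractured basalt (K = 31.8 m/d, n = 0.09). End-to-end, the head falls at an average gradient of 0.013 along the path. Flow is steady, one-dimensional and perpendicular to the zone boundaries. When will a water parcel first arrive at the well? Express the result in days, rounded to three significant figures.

Continuity: the same q passes through each zone, so ΔH = q·Σ(L_j/K_j) — the zones act as resistances in series.
Σ(L/K) = 528/34.6 + 551/31.8 = 15.26 + 17.33 = 32.59 d
K_eq = L_total / Σ(L/K) = 1079 / 32.59 = 33.11 m/d
q = K_eq · i = 33.11 × 0.013 = 0.4304 m/d (same in every zone)
Zone A: v = q/n = 0.4304/0.06 = 7.174 m/d → t_A = 528/7.174 = 73.60 d
Zone B: v = q/n = 0.4304/0.09 = 4.783 m/d → t_B = 551/4.783 = 115.2 d
Total t = 73.60 + 115.2 = 188.8 d

189 days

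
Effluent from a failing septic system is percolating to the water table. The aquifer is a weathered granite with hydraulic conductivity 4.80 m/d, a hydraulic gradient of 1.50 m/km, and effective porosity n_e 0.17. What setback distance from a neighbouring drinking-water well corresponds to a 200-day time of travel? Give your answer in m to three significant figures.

8.47 m

Specific discharge q = 4.80 × 0.0015 = 0.007200 m/d
v_s = q/n_e = 0.007200/0.17 = 0.04235 m/d
L = v × T = 0.04235 × 200 = 8.471 m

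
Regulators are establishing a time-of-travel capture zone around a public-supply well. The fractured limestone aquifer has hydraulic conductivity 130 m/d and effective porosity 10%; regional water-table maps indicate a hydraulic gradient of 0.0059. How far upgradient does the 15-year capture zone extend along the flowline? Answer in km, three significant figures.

42.0 km

Specific discharge q = 130 × 0.0059 = 0.7670 m/d
Seepage velocity v = q / n = 0.7670 / 0.10 = 7.670 m/d
T = 15 yr × 365 = 5475 d
L = v × T = 7.670 × 5475 = 41990 m
   = 42.0 km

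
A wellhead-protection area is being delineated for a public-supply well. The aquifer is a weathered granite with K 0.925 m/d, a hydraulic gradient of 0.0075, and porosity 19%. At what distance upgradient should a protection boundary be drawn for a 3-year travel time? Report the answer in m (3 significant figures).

Darcy flux q = K·i = 0.925 × 0.0075 = 0.006938 m/d
v = Ki/n = 0.925·0.0075/0.19 = 0.03651 m/d
T = 3 yr × 365 = 1095 d
L = v × T = 0.03651 × 1095 = 39.98 m

40.0 m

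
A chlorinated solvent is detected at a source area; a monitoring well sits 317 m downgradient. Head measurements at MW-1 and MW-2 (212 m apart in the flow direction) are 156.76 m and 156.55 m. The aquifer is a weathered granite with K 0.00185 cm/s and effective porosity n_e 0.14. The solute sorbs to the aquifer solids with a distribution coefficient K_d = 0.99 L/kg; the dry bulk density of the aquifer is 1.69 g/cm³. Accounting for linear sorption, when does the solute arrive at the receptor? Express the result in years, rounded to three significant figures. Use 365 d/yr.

995 years

Hydraulic gradient i = (156.76 − 156.55) / 212 = 0.21 / 212 = 9.906e-4
K = 0.00185 cm/s × 864 = 1.598 m/d
Darcy flux q = K·i = 1.598 × 9.906e-4 = 0.001583 m/d
Average linear velocity = 0.001583 / 0.14 = 0.01131 m/d
Retardation R = 1 + ρ_b·K_d/n = 1 + 1.69×0.99/0.14 = 12.95
Contaminant velocity v_c = v/R = 0.01131/12.95 = 8.733e-4 m/d
t = L/v_c = 317/8.733e-4 = 363000 d
   = 363000/365 = 995 yr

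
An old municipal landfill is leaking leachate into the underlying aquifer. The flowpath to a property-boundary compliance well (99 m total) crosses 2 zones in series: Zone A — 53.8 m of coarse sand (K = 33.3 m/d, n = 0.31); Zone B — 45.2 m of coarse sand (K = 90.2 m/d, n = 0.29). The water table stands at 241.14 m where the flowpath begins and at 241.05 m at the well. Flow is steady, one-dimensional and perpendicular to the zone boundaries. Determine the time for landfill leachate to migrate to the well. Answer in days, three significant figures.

Total head drop ΔH = 241.14 − 241.05 = 0.09 m
Steady 1-D flow in series ⇒ the Darcy flux q is identical in every zone and the zone head losses add (resistances L/K in series).
Σ(L/K) = 53.8/33.3 + 45.2/90.2 = 1.616 + 0.5011 = 2.117 d
q = ΔH / Σ(L/K) = 0.09 / 2.117 = 0.04252 m/d (same in every zone)
Zone A: v = q/n = 0.04252/0.31 = 0.1372 m/d → t_A = 53.8/0.1372 = 392.3 d
Zone B: v = q/n = 0.04252/0.29 = 0.1466 m/d → t_B = 45.2/0.1466 = 308.3 d
Total t = 392.3 + 308.3 = 700.5 d

701 days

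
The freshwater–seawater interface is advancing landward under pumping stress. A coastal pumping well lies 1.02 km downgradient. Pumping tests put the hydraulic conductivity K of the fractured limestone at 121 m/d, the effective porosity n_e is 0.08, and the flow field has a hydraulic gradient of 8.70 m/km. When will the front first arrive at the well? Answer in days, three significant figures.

q = Ki = 121 × 0.0087 = 1.053 m/d
Average linear velocity = 1.053 / 0.08 = 13.16 m/d
L = 1.02 km = 1020 m
t = L / v = 1020 / 13.16 = 77.51 d

77.5 days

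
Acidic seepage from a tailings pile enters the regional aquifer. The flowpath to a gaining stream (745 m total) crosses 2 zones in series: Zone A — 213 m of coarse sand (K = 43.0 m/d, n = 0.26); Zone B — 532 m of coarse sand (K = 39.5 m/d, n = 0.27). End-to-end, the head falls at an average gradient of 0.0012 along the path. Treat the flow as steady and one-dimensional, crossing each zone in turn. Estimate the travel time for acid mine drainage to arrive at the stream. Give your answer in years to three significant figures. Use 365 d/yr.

11.2 years

Steady 1-D flow in series ⇒ the Darcy flux q is identical in every zone and the zone head losses add (resistances L/K in series).
Σ(L/K) = 213/43.0 + 532/39.5 = 4.953 + 13.47 = 18.42 d
K_eq = L_total / Σ(L/K) = 745 / 18.42 = 40.44 m/d
q = K_eq · i = 40.44 × 0.0012 = 0.04853 m/d (same in every zone)
Zone A: v = q/n = 0.04853/0.26 = 0.1867 m/d → t_A = 213/0.1867 = 1141 d
Zone B: v = q/n = 0.04853/0.27 = 0.1797 m/d → t_B = 532/0.1797 = 2960 d
Total t = 1141 + 2960 = 4101 d
   = 4101 / 365 = 11.2 yr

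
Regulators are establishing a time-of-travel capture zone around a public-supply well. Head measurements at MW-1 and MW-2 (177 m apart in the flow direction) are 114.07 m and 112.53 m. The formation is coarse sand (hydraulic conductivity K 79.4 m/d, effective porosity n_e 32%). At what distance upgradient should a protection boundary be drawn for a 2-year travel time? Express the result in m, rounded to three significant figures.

Hydraulic gradient i = (114.07 − 112.53) / 177 = 1.54 / 177 = 0.008701
Darcy flux q = K·i = 79.4 × 0.008701 = 0.6908 m/d
Average linear velocity = 0.6908 / 0.32 = 2.159 m/d
T = 2 yr × 365 = 730 d
L = v × T = 2.159 × 730 = 1576 m

1580 m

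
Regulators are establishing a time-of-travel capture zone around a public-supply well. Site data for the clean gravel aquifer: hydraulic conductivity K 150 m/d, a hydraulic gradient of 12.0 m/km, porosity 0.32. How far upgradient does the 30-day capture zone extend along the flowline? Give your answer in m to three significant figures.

169 m

Darcy flux q = K·i = 150 × 0.012 = 1.800 m/d
Average linear velocity = 1.800 / 0.32 = 5.625 m/d
L = v × T = 5.625 × 30 = 168.8 m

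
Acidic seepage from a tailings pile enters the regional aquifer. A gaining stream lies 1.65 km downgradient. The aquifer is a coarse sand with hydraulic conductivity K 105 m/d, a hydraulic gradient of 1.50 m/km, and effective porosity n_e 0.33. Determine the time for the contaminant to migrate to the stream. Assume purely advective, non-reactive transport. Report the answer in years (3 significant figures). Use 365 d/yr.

9.47 years

Darcy flux q = K·i = 105 × 0.0015 = 0.1575 m/d
Seepage velocity v = q / n = 0.1575 / 0.33 = 0.4773 m/d
L = 1.65 km = 1650 m
t = L / v = 1650 / 0.4773 = 3457 d
   = 3457 / 365 = 9.47 yr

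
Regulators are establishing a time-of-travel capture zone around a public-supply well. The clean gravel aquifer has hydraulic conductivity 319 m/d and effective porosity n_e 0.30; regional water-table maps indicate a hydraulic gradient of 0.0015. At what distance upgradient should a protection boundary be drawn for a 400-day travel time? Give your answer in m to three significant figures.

638 m

Specific discharge q = 319 × 0.0015 = 0.4785 m/d
v_s = q/n_e = 0.4785/0.30 = 1.595 m/d
L = v × T = 1.595 × 400 = 638.0 m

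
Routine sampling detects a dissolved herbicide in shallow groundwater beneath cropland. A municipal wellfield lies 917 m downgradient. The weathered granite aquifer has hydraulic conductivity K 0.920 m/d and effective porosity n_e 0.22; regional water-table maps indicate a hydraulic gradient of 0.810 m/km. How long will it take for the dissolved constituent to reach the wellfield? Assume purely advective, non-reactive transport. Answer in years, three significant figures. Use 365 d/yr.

q = Ki = 0.920 × 8.1e-4 = 7.452e-4 m/d
Seepage velocity v = q / n = 7.452e-4 / 0.22 = 0.003387 m/d
t = L / v = 917 / 0.003387 = 270700 d
   = 270700 / 365 = 742 yr

742 years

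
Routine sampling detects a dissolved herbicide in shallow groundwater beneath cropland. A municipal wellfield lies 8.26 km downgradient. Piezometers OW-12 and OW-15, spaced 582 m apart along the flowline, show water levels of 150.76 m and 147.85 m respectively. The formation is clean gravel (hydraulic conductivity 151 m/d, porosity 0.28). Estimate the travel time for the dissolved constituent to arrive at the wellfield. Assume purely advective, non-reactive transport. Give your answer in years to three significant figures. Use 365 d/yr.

Hydraulic gradient i = (150.76 − 147.85) / 582 = 2.91 / 582 = 0.005000
Darcy flux q = K·i = 151 × 0.005000 = 0.7550 m/d
v = Ki/n = 151·0.005000/0.28 = 2.696 m/d
L = 8.26 km = 8260 m
t = L / v = 8260 / 2.696 = 3063 d
   = 3063 / 365 = 8.39 yr

8.39 years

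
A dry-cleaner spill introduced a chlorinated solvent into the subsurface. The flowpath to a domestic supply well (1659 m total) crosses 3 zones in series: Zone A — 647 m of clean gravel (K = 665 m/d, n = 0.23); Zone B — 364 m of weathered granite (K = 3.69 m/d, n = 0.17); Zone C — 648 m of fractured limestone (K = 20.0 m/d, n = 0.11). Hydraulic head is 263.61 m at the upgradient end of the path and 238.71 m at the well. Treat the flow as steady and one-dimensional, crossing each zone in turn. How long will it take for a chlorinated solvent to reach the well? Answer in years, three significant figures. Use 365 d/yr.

4.10 years

Total head drop ΔH = 263.61 − 238.71 = 24.90 m
Steady 1-D flow in series ⇒ the Darcy flux q is identical in every zone and the zone head losses add (resistances L/K in series).
Σ(L/K) = 647/665 + 364/3.69 + 648/20.0 = 0.9729 + 98.64 + 32.40 = 132.0 d
q = ΔH / Σ(L/K) = 24.90 / 132.0 = 0.1886 m/d (same in every zone)
Zone A: v = q/n = 0.1886/0.23 = 0.8200 m/d → t_A = 647/0.8200 = 789.0 d
Zone B: v = q/n = 0.1886/0.17 = 1.109 m/d → t_B = 364/1.109 = 328.1 d
Zone C: v = q/n = 0.1886/0.11 = 1.715 m/d → t_C = 648/1.715 = 377.9 d
Total t = 789.0 + 328.1 + 377.9 = 1495 d
   = 1495 / 365 = 4.10 yr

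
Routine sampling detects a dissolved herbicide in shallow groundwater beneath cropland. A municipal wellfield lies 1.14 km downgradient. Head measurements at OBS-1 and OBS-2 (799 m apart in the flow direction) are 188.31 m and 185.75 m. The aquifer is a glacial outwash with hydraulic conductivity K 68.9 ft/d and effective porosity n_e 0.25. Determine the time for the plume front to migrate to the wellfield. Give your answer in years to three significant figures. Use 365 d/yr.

11.6 years

Hydraulic gradient i = (188.31 − 185.75) / 799 = 2.56 / 799 = 0.003204
K = 68.9 ft/d × 0.3048 = 21.00 m/d
q = Ki = 21.00 × 0.003204 = 0.06729 m/d
v_s = q/n_e = 0.06729/0.25 = 0.2691 m/d
L = 1.14 km = 1140 m
t = L / v = 1140 / 0.2691 = 4236 d
   = 4236 / 365 = 11.6 yr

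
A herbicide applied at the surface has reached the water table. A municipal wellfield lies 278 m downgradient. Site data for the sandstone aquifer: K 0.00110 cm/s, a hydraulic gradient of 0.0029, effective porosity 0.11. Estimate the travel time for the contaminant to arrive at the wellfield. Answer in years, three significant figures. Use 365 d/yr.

30.4 years

K = 0.00110 cm/s × 864 = 0.9504 m/d
Darcy flux q = K·i = 0.9504 × 0.0029 = 0.002756 m/d
v_s = q/n_e = 0.002756/0.11 = 0.02506 m/d
t = L / v = 278 / 0.02506 = 11100 d
   = 11100 / 365 = 30.4 yr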